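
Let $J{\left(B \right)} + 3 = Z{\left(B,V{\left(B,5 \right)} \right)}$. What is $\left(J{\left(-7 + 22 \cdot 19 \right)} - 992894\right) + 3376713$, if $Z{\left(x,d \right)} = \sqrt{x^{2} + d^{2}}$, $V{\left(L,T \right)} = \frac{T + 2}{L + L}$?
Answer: $2383816 + \frac{\sqrt{114137217013}}{822} \approx 2.3842 \cdot 10^{6}$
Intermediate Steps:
$V{\left(L,T \right)} = \frac{2 + T}{2 L}$
$Z{\left(x,d \right)} = \sqrt{d^{2} + x^{2}}$
$J{\left(B \right)} = -3 + \sqrt{B^{2} + \frac{49}{4 B^{2}}}$ ($J{\left(B \right)} = -3 + \sqrt{\left(\frac{2 + 5}{2 B}\right)^{2} + B^{2}} = -3 + \sqrt{\left(\frac{1}{2} \frac{1}{B} 7\right)^{2} + B^{2}} = -3 + \sqrt{\left(\frac{7}{2 B}\right)^{2} + B^{2}} = -3 + \sqrt{\frac{49}{4 B^{2}} + B^{2}} = -3 + \sqrt{B^{2} + \frac{49}{4 B^{2}}}$)
$\left(J{\left(-7 + 22 \cdot 19 \right)} - 992894\right) + 3376713 = \left(\left(-3 + \frac{\sqrt{\frac{49 + 4 \left(-7 + 22 \cdot 19\right)^{4}}{\left(-7 + 22 \cdot 19\right)^{2}}}}{2}\right) - 992894\right) + 3376713 = \left(\left(-3 + \frac{\sqrt{\frac{49 + 4 \left(-7 + 418\right)^{4}}{\left(-7 + 418\right)^{2}}}}{2}\right) - 992894\right) + 3376713 = \left(\left(-3 + \frac{\sqrt{\frac{49 + 4 \cdot 411^{4}}{168921}}}{2}\right) - 992894\right) + 3376713 = \left(\left(-3 + \frac{\sqrt{\frac{49 + 4 \cdot 28534304241}{168921}}}{2}\right) - 992894\right) + 3376713 = \left(\left(-3 + \frac{\sqrt{\frac{49 + 114137216964}{168921}}}{2}\right) - 992894\right) + 3376713 = \left(\left(-3 + \frac{\sqrt{\frac{1}{168921} \cdot 114137217013}}{2}\right) - 992894\right) + 3376713 = \left(\left(-3 + \frac{\sqrt{\frac{114137217013}{168921}}}{2}\right) - 992894\right) + 3376713 = \left(\left(-3 + \frac{\frac{1}{411} \sqrt{114137217013}}{2}\right) - 992894\right) + 3376713 = \left(\left(-3 + \frac{\sqrt{114137217013}}{822}\right) - 992894\right) + 3376713 = \left(-992897 + \frac{\sqrt{114137217013}}{822}\right) + 3376713 = 2383816 + \frac{\sqrt{114137217013}}{822}$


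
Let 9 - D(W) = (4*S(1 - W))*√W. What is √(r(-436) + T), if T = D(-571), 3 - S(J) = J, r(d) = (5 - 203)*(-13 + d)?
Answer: √(88911 + 2276*I*√571) ≈ 310.75 + 87.507*I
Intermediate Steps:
r(d) = 2574 - 198*d (r(d) = -198*(-13 + d) = 2574 - 198*d)
S(J) = 3 - J
D(W) = 9 - √W*(8 + 4*W) (D(W) = 9 - 4*(3 - (1 - W))*√W = 9 - 4*(3 + (-1 + W))*√W = 9 - 4*(2 + W)*√W = 9 - (8 + 4*W)*√W = 9 - √W*(8 + 4*W))
T = 9 + 2276*I*√571 (T = 9 - 4*√(-571)*(2 - 571) = 9 - 4*I*√571*(-569) = 9 + 2276*I*√571 ≈ 9.0 + 54386.0*I)
√(r(-436) + T) = √((2574 - 198*(-436)) + (9 + 2276*I*√571)) = √((2574 + 86328) + (9 + 2276*I*√571)) = √(88902 + (9 + 2276*I*√571)) = √(88911 + 2276*I*√571)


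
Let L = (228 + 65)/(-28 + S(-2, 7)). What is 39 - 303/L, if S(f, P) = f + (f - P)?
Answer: 23244/293 ≈ 79.331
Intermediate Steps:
S(f, P) = -P + 2*f
L = -293/39 (L = (228 + 65)/(-28 + (-1*7 + 2*(-2))) = 293/(-28 + (-7 - 4)) = 293/(-28 - 11) = 293/(-39) = 293*(-1/39) = -293/39 ≈ -7.5128)
39 - 303/L = 39 - 303/(-293/39) = 39 - 303*(-39)/293 = 39 - 1*(-11817/293) = 39 + 11817/293 = 23244/293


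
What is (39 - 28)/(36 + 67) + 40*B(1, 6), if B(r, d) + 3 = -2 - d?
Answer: -45309/103 ≈ -439.89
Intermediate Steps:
B(r, d) = -5 - d (B(r, d) = -3 + (-2 - d) = -5 - d)
(39 - 28)/(36 + 67) + 40*B(1, 6) = (39 - 28)/(36 + 67) + 40*(-5 - 1*6) = 11/103 + 40*(-5 - 6) = 11*(1/103) + 40*(-11) = 11/103 - 440 = -45309/103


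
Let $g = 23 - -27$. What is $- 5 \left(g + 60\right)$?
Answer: $-550$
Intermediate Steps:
$g = 50$ ($g = 23 + 27 = 50$)
$- 5 \left(g + 60\right) = - 5 \left(50 + 60\right) = \left(-5\right) 110 = -550$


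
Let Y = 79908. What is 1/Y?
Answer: 1/79908 ≈ 1.2514e-5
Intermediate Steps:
1/Y = 1/79908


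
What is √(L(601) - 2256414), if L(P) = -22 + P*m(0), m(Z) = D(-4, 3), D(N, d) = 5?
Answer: I*√2253431 ≈ 1501.1*I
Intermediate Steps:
m(Z) = 5
L(P) = -22 + 5*P (L(P) = -22 + P*5 = -22 + 5*P)
√(L(601) - 2256414) = √((-22 + 5*601) - 2256414) = √((-22 + 3005) - 2256414) = √(2983 - 2256414) = √(-2253431) = I*√2253431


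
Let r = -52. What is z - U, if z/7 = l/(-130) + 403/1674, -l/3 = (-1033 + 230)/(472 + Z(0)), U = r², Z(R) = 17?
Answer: -773113571/286065 ≈ -2702.6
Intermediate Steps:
U = 2704 (U = (-52)² = 2704)
l = 803/163 (l = -3*(-1033 + 230)/(472 + 17) = -(-2409)/489 = -3*(-803/489) = 803/163 ≈ 4.9264)
z = 406189/286065 (z = 7*((803/163)/(-130) + 403/1674) = 7*((803/163)*(-1/130) + 403*(1/1674)) = 7*(-803/21190 + 13/54) = 7*(58027/286065) = 406189/286065 ≈ 1.4199)
z - U = 406189/286065 - 1*2704 = 406189/286065 - 2704 = -773113571/286065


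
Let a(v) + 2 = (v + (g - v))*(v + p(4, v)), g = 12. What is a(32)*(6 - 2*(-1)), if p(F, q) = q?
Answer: 6128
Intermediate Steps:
a(v) = -2 + 24*v (a(v) = -2 + (v + (12 - v))*(v + v) = -2 + 12*(2*v) = -2 + 24*v)
a(32)*(6 - 2*(-1)) = (-2 + 24*32)*(6 - 2*(-1)) = (-2 + 768)*(6 + 2) = 766*8 = 6128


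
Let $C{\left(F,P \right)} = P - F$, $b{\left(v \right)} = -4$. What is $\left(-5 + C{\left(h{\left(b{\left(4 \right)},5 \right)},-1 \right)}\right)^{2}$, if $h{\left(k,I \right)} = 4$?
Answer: $100$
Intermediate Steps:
$\left(-5 + C{\left(h{\left(b{\left(4 \right)},5 \right)},-1 \right)}\right)^{2} = \left(-5 - 5\right)^{2} = \left(-10\right)^{2} = 100$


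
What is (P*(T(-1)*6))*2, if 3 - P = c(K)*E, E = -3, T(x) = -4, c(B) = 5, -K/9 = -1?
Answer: -864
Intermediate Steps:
K = 9 (K = -9*(-1) = 9)
P = 18 (P = 3 - 5*(-3) = 3 - 1*(-15) = 3 + 15 = 18)
(P*(T(-1)*6))*2 = (18*(-4*6))*2 = (18*(-24))*2 = -432*2 = -864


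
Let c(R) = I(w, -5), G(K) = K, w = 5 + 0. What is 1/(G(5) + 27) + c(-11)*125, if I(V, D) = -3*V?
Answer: -59999/32 ≈ -1875.0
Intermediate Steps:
w = 5
c(R) = -15 (c(R) = -3*5 = -15)
1/(G(5) + 27) + c(-11)*125 = 1/(5 + 27) - 15*125 = 1/32 - 1875 = -59999/32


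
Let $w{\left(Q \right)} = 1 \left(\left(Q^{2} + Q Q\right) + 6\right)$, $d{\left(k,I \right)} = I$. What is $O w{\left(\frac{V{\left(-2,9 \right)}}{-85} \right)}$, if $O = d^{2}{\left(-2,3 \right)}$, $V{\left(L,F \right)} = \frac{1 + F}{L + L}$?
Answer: $\frac{31221}{578} \approx 54.016$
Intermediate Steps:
$V{\left(L,F \right)} = \frac{1 + F}{2 L}$
$O = 9$ ($O = 3^{2} = 9$)
$w{\left(Q \right)} = 6 + 2 Q^{2}$ ($w{\left(Q \right)} = 1 \left(\left(Q^{2} + Q^{2}\right) + 6\right) = 1 \left(2 Q^{2} + 6\right) = 1 \left(6 + 2 Q^{2}\right) = 6 + 2 Q^{2}$)
$O w{\left(\frac{V{\left(-2,9 \right)}}{-85} \right)} = 9 \left(6 + 2 \left(\frac{\frac{1}{2} \frac{1}{-2} \left(1 + 9\right)}{-85}\right)^{2}\right) = 9 \left(6 + 2 \left(\frac{1}{2} \left(- \frac{1}{2}\right) 10 \left(- \frac{1}{85}\right)\right)^{2}\right) = 9 \left(6 + 2 \left(\left(- \frac{5}{2}\right) \left(- \frac{1}{85}\right)\right)^{2}\right) = 9 \left(6 + \frac{2}{1156}\right) = 9 \left(6 + 2 \cdot \frac{1}{1156}\right) = 9 \left(6 + \frac{1}{578}\right) = 9 \cdot \frac{3469}{578} = \frac{31221}{578}$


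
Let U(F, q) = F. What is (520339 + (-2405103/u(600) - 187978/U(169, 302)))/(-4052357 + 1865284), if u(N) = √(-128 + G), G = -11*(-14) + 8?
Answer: -87749313/369615337 + 2405103*√34/74360482 ≈ -0.048812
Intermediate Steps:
G = 162 (G = 154 + 8 = 162)
u(N) = √34 (u(N) = √(-128 + 162) = √34)
(520339 + (-2405103/u(600) - 187978/U(169, 302)))/(-4052357 + 1865284) = (520339 + (-2405103*√34/34 - 187978/169))/(-4052357 + 1865284) = (520339 + (-2405103*√34/34 - 187978*1/169))/(-2187073) = (520339 + (-2405103*√34/34 - 187978/169))*(-1/2187073) = (520339 + (-187978/169 - 2405103*√34/34))*(-1/2187073) = (87749313/169 - 2405103*√34/34)*(-1/2187073) = -87749313/369615337 + 2405103*√34/74360482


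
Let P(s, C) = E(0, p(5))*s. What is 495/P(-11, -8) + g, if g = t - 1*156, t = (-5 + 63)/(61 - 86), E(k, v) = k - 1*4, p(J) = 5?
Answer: -14707/100 ≈ -147.07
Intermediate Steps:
E(k, v) = -4 + k (E(k, v) = k - 4 = -4 + k)
P(s, C) = -4*s (P(s, C) = (-4 + 0)*s = -4*s)
t = -58/25 (t = 58/(-25) = 58*(-1/25) = -58/25 ≈ -2.3200)
g = -3958/25 (g = -58/25 - 1*156 = -58/25 - 156 = -3958/25 ≈ -158.32)
495/P(-11, -8) + g = 495/((-4*(-11))) - 3958/25 = 495/44 - 3958/25 = 495*(1/44) - 3958/25 = 45/4 - 3958/25 = -14707/100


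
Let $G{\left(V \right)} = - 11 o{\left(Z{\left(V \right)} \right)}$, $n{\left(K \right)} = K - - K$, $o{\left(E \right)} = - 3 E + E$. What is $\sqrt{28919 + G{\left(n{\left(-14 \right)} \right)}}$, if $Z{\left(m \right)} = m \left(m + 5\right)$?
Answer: $\sqrt{43087} \approx 207.57$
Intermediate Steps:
$Z{\left(m \right)} = m \left(5 + m\right)$
$o{\left(E \right)} = - 2 E$
$n{\left(K \right)} = 2 K$ ($n{\left(K \right)} = K + K = 2 K$)
$G{\left(V \right)} = 22 V \left(5 + V\right)$ ($G{\left(V \right)} = - 11 \left(- 2 V \left(5 + V\right)\right) = 22 V \left(5 + V\right)$)
$\sqrt{28919 + G{\left(n{\left(-14 \right)} \right)}} = \sqrt{28919 + 22 \cdot 2 \left(-14\right) \left(5 + 2 \left(-14\right)\right)} = \sqrt{28919 + 22 \left(-28\right) \left(5 - 28\right)} = \sqrt{28919 + 22 \left(-28\right) \left(-23\right)} = \sqrt{28919 + 14168} = \sqrt{43087}$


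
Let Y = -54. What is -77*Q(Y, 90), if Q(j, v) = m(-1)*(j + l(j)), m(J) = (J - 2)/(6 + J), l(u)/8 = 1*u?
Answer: -112266/5 ≈ -22453.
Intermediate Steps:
l(u) = 8*u (l(u) = 8*(1*u) = 8*u)
m(J) = (-2 + J)/(6 + J)
Q(j, v) = -27*j/5 (Q(j, v) = ((-2 - 1)/(6 - 1))*(j + 8*j) = (-3/5)*(9*j) = ((⅕)*(-3))*(9*j) = -27*j/5)
-77*Q(Y, 90) = -(-2079)*(-54)/5 = -77*1458/5 = -112266/5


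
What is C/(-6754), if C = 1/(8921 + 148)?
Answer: -1/61252026 ≈ -1.6326e-8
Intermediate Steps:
C = 1/9069 ≈ 0.00011027
C/(-6754) = (1/9069)/(-6754) = (1/9069)*(-1/6754) = -1/61252026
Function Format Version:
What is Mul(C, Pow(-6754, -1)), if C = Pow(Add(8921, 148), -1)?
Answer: Rational(-1, 61252026) ≈ -1.6326e-8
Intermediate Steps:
C = Rational(1, 9069) (C = Pow(9069, -1) = Rational(1, 9069) ≈ 0.00011027)
Mul(C, Pow(-6754, -1)) = Mul(Rational(1, 9069), Pow(-6754, -1)) = Mul(Rational(1, 9069), Rational(-1, 6754)) = Rational(-1, 61252026)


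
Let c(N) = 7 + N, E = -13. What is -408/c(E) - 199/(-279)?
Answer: 19171/279 ≈ 68.713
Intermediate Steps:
-408/c(E) - 199/(-279) = -408/(7 - 13) - 199/(-279) = -408/(-6) - 199*(-1/279) = -408*(-1/6) + 199/279 = 68 + 199/279 = 19171/279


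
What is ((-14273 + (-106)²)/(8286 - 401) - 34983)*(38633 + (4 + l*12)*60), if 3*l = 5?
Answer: -11053896291416/7885 ≈ -1.4019e+9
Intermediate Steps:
l = 5/3 (l = (⅓)*5 = 5/3 ≈ 1.6667)
((-14273 + (-106)²)/(8286 - 401) - 34983)*(38633 + (4 + l*12)*60) = ((-14273 + (-106)²)/(8286 - 401) - 34983)*(38633 + (4 + (5/3)*12)*60) = ((-14273 + 11236)/7885 - 34983)*(38633 + (4 + 20)*60) = (-3037*1/7885 - 34983)*(38633 + 24*60) = (-3037/7885 - 34983)*(38633 + 1440) = -275843992/7885*40073 = -11053896291416/7885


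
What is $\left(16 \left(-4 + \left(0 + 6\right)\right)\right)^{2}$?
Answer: $1024$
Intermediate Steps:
$\left(16 \left(-4 + \left(0 + 6\right)\right)\right)^{2} = \left(16 \left(-4 + 6\right)\right)^{2} = \left(16 \cdot 2\right)^{2} = 32^{2} = 1024$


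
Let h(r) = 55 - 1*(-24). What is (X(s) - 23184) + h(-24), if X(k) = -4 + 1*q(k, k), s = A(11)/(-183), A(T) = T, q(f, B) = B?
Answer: -4228958/183 ≈ -23109.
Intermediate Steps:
h(r) = 79 (h(r) = 55 + 24 = 79)
s = -11/183 (s = 11/(-183) = 11*(-1/183) = -11/183 ≈ -0.060109)
X(k) = -4 + k (X(k) = -4 + 1*k = -4 + k)
(X(s) - 23184) + h(-24) = ((-4 - 11/183) - 23184) + 79 = (-743/183 - 23184) + 79 = -4243415/183 + 79 = -4228958/183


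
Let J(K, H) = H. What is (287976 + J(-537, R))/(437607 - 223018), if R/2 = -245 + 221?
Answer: 287928/214589 ≈ 1.3418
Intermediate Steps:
R = -48 (R = 2*(-245 + 221) = 2*(-24) = -48)
(287976 + J(-537, R))/(437607 - 223018) = (287976 - 48)/(437607 - 223018) = 287928/214589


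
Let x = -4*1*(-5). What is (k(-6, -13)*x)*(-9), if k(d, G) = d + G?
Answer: 3420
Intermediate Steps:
k(d, G) = G + d
x = 20 (x = -4*(-5) = 20)
(k(-6, -13)*x)*(-9) = ((-13 - 6)*20)*(-9) = -19*20*(-9) = -380*(-9) = 3420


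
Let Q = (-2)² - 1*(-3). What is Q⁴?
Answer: 2401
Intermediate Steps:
Q = 7 (Q = 4 + 3 = 7)
Q⁴ = 7⁴ = 2401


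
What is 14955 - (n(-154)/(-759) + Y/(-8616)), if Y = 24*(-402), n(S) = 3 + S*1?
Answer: 4074594028/272481 ≈ 14954.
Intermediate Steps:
n(S) = 3 + S
Y = -9648
14955 - (n(-154)/(-759) + Y/(-8616)) = 14955 - ((3 - 154)/(-759) - 9648/(-8616)) = 14955 - (-151*(-1/759) - 9648*(-1/8616)) = 14955 - (151/759 + 402/359) = 14955 - 1*359327/272481 = 14955 - 359327/272481 = 4074594028/272481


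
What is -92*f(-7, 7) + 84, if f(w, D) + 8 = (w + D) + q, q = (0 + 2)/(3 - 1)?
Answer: 728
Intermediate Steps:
q = 1 (q = 2/2 = 2*(1/2) = 1)
f(w, D) = -7 + D + w (f(w, D) = -8 + ((w + D) + 1) = -8 + ((D + w) + 1) = -8 + (1 + D + w) = -7 + D + w)
-92*f(-7, 7) + 84 = -92*(-7 + 7 - 7) + 84 = -92*(-7) + 84 = 644 + 84 = 728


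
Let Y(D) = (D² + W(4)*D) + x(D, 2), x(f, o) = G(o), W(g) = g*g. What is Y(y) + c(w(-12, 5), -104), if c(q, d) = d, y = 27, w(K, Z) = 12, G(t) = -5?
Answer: 1052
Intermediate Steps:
W(g) = g²
x(f, o) = -5
Y(D) = -5 + D² + 16*D (Y(D) = (D² + 4²*D) - 5 = (D² + 16*D) - 5 = -5 + D² + 16*D)
Y(y) + c(w(-12, 5), -104) = (-5 + 27² + 16*27) - 104 = (-5 + 729 + 432) - 104 = 1156 - 104 = 1052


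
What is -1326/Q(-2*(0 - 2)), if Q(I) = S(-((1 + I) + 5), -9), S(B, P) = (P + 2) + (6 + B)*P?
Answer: -1326/29 ≈ -45.724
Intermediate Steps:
S(B, P) = 2 + P + P*(6 + B) (S(B, P) = (2 + P) + P*(6 + B) = 2 + P + P*(6 + B))
Q(I) = -7 + 9*I (Q(I) = 2 + 7*(-9) - ((1 + I) + 5)*(-9) = 2 - 63 - (6 + I)*(-9) = 2 - 63 + (-6 - I)*(-9) = 2 - 63 + (54 + 9*I) = -7 + 9*I)
-1326/Q(-2*(0 - 2)) = -1326/(-7 + 9*(-2*(0 - 2))) = -1326/(-7 + 9*(-2*(-2))) = -1326/(-7 + 9*4) = -1326/(-7 + 36) = -1326/29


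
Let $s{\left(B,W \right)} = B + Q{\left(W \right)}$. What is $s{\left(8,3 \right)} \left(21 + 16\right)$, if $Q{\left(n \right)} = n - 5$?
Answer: $222$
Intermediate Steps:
$Q{\left(n \right)} = -5 + n$
$s{\left(B,W \right)} = -5 + B + W$ ($s{\left(B,W \right)} = B + \left(-5 + W\right) = -5 + B + W$)
$s{\left(8,3 \right)} \left(21 + 16\right) = \left(-5 + 8 + 3\right) \left(21 + 16\right) = 6 \cdot 37 = 222$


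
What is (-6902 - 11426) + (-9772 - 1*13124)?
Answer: -41224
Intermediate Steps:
(-6902 - 11426) + (-9772 - 1*13124) = -18328 + (-9772 - 13124) = -18328 - 22896 = -41224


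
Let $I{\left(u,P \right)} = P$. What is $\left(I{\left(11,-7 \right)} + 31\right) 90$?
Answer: $2160$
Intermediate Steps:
$\left(I{\left(11,-7 \right)} + 31\right) 90 = \left(-7 + 31\right) 90 = 24 \cdot 90 = 2160$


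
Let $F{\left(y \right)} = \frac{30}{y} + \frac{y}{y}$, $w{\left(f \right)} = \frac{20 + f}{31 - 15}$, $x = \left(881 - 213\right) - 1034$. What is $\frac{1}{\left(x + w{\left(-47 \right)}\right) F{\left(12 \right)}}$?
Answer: $- \frac{32}{41181} \approx -0.00077706$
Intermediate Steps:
$x = -366$ ($x = 668 - 1034 = -366$)
$w{\left(f \right)} = \frac{5}{4} + \frac{f}{16}$ ($w{\left(f \right)} = \frac{20 + f}{16} = \left(20 + f\right) \frac{1}{16} = \frac{5}{4} + \frac{f}{16}$)
$F{\left(y \right)} = 1 + \frac{30}{y}$ ($F{\left(y \right)} = \frac{30}{y} + 1 = 1 + \frac{30}{y}$)
$\frac{1}{\left(x + w{\left(-47 \right)}\right) F{\left(12 \right)}} = \frac{1}{\left(-366 + \left(\frac{5}{4} + \frac{1}{16} \left(-47\right)\right)\right) \frac{30 + 12}{12}} = \frac{1}{\left(-366 + \left(\frac{5}{4} - \frac{47}{16}\right)\right) \frac{1}{12} \cdot 42} = \frac{1}{\left(-366 - \frac{27}{16}\right) \frac{7}{2}} = \frac{1}{- \frac{5883}{16}} \cdot \frac{2}{7} = \left(- \frac{16}{5883}\right) \frac{2}{7} = - \frac{32}{41181}$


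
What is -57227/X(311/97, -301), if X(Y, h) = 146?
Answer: -57227/146 ≈ -391.97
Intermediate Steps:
-57227/X(311/97, -301) = -57227/146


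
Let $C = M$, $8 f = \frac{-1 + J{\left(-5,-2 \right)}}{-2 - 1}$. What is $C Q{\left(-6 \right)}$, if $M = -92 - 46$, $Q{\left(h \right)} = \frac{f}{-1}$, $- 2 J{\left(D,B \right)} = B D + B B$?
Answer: $46$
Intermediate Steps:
$J{\left(D,B \right)} = - \frac{B^{2}}{2} - \frac{B D}{2}$ ($J{\left(D,B \right)} = - \frac{B D + B B}{2} = - \frac{B D + B^{2}}{2} = - \frac{B^{2} + B D}{2} = - \frac{B^{2}}{2} - \frac{B D}{2}$)
$f = \frac{1}{3}$ ($f = \frac{\left(-1 - - (-2 - 5)\right) \frac{1}{-2 - 1}}{8} = \frac{\left(-1 - \left(-1\right) \left(-7\right)\right) \frac{1}{-3}}{8} = \frac{\left(-1 - 7\right) \left(- \frac{1}{3}\right)}{8} = \frac{\left(-8\right) \left(- \frac{1}{3}\right)}{8} = \frac{1}{8} \cdot \frac{8}{3} = \frac{1}{3} \approx 0.33333$)
$Q{\left(h \right)} = - \frac{1}{3}$ ($Q{\left(h \right)} = \frac{1}{3 \left(-1\right)} = \frac{1}{3} \left(-1\right) = - \frac{1}{3}$)
$M = -138$ ($M = -92 - 46 = -138$)
$C = -138$
$C Q{\left(-6 \right)} = \left(-138\right) \left(- \frac{1}{3}\right) = 46$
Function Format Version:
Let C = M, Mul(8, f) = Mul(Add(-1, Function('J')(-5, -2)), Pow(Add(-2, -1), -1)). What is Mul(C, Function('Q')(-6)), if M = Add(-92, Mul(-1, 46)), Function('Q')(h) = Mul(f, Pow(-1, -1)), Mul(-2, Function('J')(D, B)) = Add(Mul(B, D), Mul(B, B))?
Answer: 46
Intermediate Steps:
Function('J')(D, B) = Add(Mul(Rational(-1, 2), Pow(B, 2)), Mul(Rational(-1, 2), B, D)) (Function('J')(D, B) = Mul(Rational(-1, 2), Add(Mul(B, D), Mul(B, B))) = Mul(Rational(-1, 2), Add(Mul(B, D), Pow(B, 2))) = Mul(Rational(-1, 2), Add(Pow(B, 2), Mul(B, D))) = Add(Mul(Rational(-1, 2), Pow(B, 2)), Mul(Rational(-1, 2), B, D)))
f = Rational(1, 3) (f = Mul(Rational(1, 8), Mul(Add(-1, Mul(Rational(-1, 2), -2, Add(-2, -5))), Pow(Add(-2, -1), -1))) = Mul(Rational(1, 8), Mul(Add(-1, Mul(Rational(-1, 2), -2, -7)), Pow(-3, -1))) = Mul(Rational(1, 8), Mul(Add(-1, -7), Rational(-1, 3))) = Mul(Rational(1, 8), Mul(-8, Rational(-1, 3))) = Mul(Rational(1, 8), Rational(8, 3)) = Rational(1, 3) ≈ 0.33333)
Function('Q')(h) = Rational(-1, 3) (Function('Q')(h) = Mul(Rational(1, 3), Pow(-1, -1)) = Mul(Rational(1, 3), -1) = Rational(-1, 3))
M = -138 (M = Add(-92, -46) = -138)
C = -138
Mul(C, Function('Q')(-6)) = Mul(-138, Rational(-1, 3)) = 46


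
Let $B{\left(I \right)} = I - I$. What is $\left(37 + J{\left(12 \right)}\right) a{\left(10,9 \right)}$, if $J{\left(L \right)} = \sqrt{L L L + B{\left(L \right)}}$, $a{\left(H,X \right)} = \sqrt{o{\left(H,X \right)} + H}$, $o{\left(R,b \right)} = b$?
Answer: $\sqrt{19} \left(37 + 24 \sqrt{3}\right) \approx 342.48$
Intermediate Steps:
$a{\left(H,X \right)} = \sqrt{H + X}$ ($a{\left(H,X \right)} = \sqrt{X + H} = \sqrt{H + X}$)
$B{\left(I \right)} = 0$
$J{\left(L \right)} = \sqrt{L^{3}}$ ($J{\left(L \right)} = \sqrt{L L L + 0} = \sqrt{L^{2} L + 0} = \sqrt{L^{3} + 0} = \sqrt{L^{3}}$)
$\left(37 + J{\left(12 \right)}\right) a{\left(10,9 \right)} = \left(37 + \sqrt{12^{3}}\right) \sqrt{10 + 9} = \left(37 + \sqrt{1728}\right) \sqrt{19} = \left(37 + 24 \sqrt{3}\right) \sqrt{19} = \sqrt{19} \left(37 + 24 \sqrt{3}\right)$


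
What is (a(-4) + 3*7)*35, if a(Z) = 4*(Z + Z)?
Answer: -385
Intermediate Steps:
a(Z) = 8*Z (a(Z) = 4*(2*Z) = 8*Z)
(a(-4) + 3*7)*35 = (8*(-4) + 3*7)*35 = (-32 + 21)*35 = -11*35 = -385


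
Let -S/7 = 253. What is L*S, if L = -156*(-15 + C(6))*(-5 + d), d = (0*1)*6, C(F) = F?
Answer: 12432420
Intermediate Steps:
S = -1771 (S = -7*253 = -1771)
d = 0 (d = 0*6 = 0)
L = -7020 (L = -156*(-15 + 6)*(-5 + 0) = -(-1404)*(-5) = -156*45 = -7020)
L*S = -7020*(-1771) = 12432420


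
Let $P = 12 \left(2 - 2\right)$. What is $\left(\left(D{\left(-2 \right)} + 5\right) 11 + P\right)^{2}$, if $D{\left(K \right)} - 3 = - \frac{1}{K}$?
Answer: $\frac{34969}{4} \approx 8742.3$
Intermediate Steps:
$P = 0$ ($P = 12 \cdot 0 = 0$)
$D{\left(K \right)} = 3 - \frac{1}{K}$
$\left(\left(D{\left(-2 \right)} + 5\right) 11 + P\right)^{2} = \left(\left(\left(3 - \frac{1}{-2}\right) + 5\right) 11 + 0\right)^{2} = \left(\left(\left(3 - - \frac{1}{2}\right) + 5\right) 11 + 0\right)^{2} = \left(\left(\left(3 + \frac{1}{2}\right) + 5\right) 11 + 0\right)^{2} = \left(\left(\frac{7}{2} + 5\right) 11 + 0\right)^{2} = \left(\frac{17}{2} \cdot 11 + 0\right)^{2} = \left(\frac{187}{2} + 0\right)^{2} = \left(\frac{187}{2}\right)^{2} = \frac{34969}{4}$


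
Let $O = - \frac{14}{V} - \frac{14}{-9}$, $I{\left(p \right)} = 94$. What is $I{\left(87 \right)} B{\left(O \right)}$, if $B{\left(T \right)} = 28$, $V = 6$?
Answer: $2632$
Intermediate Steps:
$O = - \frac{7}{9}$ ($O = - \frac{14}{6} - \frac{14}{-9} = \left(-14\right) \frac{1}{6} - - \frac{14}{9} = - \frac{7}{3} + \frac{14}{9} = - \frac{7}{9} \approx -0.77778$)
$I{\left(87 \right)} B{\left(O \right)} = 94 \cdot 28 = 2632$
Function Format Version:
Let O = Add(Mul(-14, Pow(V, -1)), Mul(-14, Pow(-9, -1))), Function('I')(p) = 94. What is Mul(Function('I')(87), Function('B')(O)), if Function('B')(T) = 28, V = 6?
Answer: 2632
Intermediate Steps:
O = Rational(-7, 9) (O = Add(Mul(-14, Pow(6, -1)), Mul(-14, Pow(-9, -1))) = Add(Mul(-14, Rational(1, 6)), Mul(-14, Rational(-1, 9))) = Add(Rational(-7, 3), Rational(14, 9)) = Rational(-7, 9) ≈ -0.77778)
Mul(Function('I')(87), Function('B')(O)) = Mul(94, 28) = 2632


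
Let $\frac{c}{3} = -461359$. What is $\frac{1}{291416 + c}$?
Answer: $- \frac{1}{1092661} \approx -9.152 \cdot 10^{-7}$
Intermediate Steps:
$c = -1384077$ ($c = 3 \left(-461359\right) = -1384077$)
$\frac{1}{291416 + c} = \frac{1}{291416 - 1384077} = \frac{1}{-1092661} = - \frac{1}{1092661}$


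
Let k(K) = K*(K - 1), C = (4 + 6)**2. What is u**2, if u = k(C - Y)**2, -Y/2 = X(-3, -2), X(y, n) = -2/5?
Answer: 3517650394618480623616/390625 ≈ 9.0052e+15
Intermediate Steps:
X(y, n) = -2/5 (X(y, n) = -2*1/5 = -2/5)
C = 100 (C = 10**2 = 100)
Y = 4/5 (Y = -2*(-2/5) = 4/5 ≈ 0.80000)
k(K) = K*(-1 + K)
u = 59309783296/625 (u = ((100 - 1*4/5)*(-1 + (100 - 1*4/5)))**2 = ((100 - 4/5)*(-1 + (100 - 4/5)))**2 = (496*(-1 + 496/5)/5)**2 = ((496/5)*(491/5))**2 = (243536/25)**2 = 59309783296/625 ≈ 9.4896e+7)
u**2 = (59309783296/625)**2 = 3517650394618480623616/390625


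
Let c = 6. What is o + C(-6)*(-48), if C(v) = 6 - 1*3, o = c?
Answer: -138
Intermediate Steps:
o = 6
C(v) = 3 (C(v) = 6 - 3 = 3)
o + C(-6)*(-48) = 6 + 3*(-48) = 6 - 144 = -138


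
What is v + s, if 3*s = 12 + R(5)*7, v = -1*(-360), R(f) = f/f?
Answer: 1099/3 ≈ 366.33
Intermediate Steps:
R(f) = 1
v = 360
s = 19/3 (s = (12 + 1*7)/3 = (12 + 7)/3 = (⅓)*19 = 19/3 ≈ 6.3333)
v + s = 360 + 19/3 = 1099/3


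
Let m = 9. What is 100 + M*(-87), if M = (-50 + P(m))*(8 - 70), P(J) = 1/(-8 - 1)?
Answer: -810598/3 ≈ -2.7020e+5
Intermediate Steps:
P(J) = -⅑ (P(J) = 1/(-9) = -⅑)
M = 27962/9 (M = (-50 - ⅑)*(8 - 70) = -451/9*(-62) = 27962/9 ≈ 3106.9)
100 + M*(-87) = 100 + (27962/9)*(-87) = 100 - 810898/3 = -810598/3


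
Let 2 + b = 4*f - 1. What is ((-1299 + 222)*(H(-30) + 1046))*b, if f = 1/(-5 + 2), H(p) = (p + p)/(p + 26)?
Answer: 4951687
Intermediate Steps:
H(p) = 2*p/(26 + p) (H(p) = (2*p)/(26 + p) = 2*p/(26 + p))
f = -1/3 (f = 1/(-3) = -1/3 ≈ -0.33333)
b = -13/3 (b = -2 + (4*(-1/3) - 1) = -2 + (-4/3 - 1) = -2 - 7/3 = -13/3 ≈ -4.3333)
((-1299 + 222)*(H(-30) + 1046))*b = ((-1299 + 222)*(2*(-30)/(26 - 30) + 1046))*(-13/3) = -1077*(2*(-30)/(-4) + 1046)*(-13/3) = -1077*(2*(-30)*(-1/4) + 1046)*(-13/3) = -1077*(15 + 1046)*(-13/3) = -1077*1061*(-13/3) = -1142697*(-13/3) = 4951687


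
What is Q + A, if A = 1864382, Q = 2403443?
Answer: 4267825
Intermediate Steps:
Q + A = 2403443 + 1864382 = 4267825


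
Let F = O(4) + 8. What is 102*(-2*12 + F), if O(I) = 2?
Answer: -1428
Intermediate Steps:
F = 10 (F = 2 + 8 = 10)
102*(-2*12 + F) = 102*(-2*12 + 10) = 102*(-24 + 10) = 102*(-14) = -1428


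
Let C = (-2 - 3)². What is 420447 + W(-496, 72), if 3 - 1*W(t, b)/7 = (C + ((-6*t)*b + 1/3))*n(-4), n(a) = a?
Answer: 19262380/3 ≈ 6.4208e+6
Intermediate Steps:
C = 25 (C = (-5)² = 25)
W(t, b) = 2191/3 - 168*b*t (W(t, b) = 21 - 7*(25 + ((-6*t)*b + 1/3))*(-4) = 21 - 7*(25 + (-6*b*t + ⅓))*(-4) = 21 - 7*(25 + (⅓ - 6*b*t))*(-4) = 21 - 7*(76/3 - 6*b*t)*(-4) = 21 - 7*(-304/3 + 24*b*t) = 21 + (2128/3 - 168*b*t) = 2191/3 - 168*b*t)
420447 + W(-496, 72) = 420447 + (2191/3 - 168*72*(-496)) = 420447 + (2191/3 + 5999616) = 420447 + 18001039/3 = 19262380/3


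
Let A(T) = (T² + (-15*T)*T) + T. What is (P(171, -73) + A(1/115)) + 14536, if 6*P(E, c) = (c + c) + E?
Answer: 1153762831/79350 ≈ 14540.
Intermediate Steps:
P(E, c) = c/3 + E/6 (P(E, c) = ((c + c) + E)/6 = (2*c + E)/6 = (E + 2*c)/6 = c/3 + E/6)
A(T) = T - 14*T² (A(T) = (T² - 15*T²) + T = -14*T² + T = T - 14*T²)
(P(171, -73) + A(1/115)) + 14536 = (((⅓)*(-73) + (⅙)*171) + (1 - 14/115)/115) + 14536 = ((-73/3 + 57/2) + (1 - 14*1/115)/115) + 14536 = (25/6 + (1 - 14/115)/115) + 14536 = (25/6 + (1/115)*(101/115)) + 14536 = (25/6 + 101/13225) + 14536 = 331231/79350 + 14536 = 1153762831/79350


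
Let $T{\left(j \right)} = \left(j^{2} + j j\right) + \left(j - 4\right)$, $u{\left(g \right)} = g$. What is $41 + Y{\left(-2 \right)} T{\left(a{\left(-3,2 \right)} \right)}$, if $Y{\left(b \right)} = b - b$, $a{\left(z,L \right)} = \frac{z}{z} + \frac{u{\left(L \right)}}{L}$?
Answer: $41$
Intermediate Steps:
$a{\left(z,L \right)} = 2$ ($a{\left(z,L \right)} = \frac{z}{z} + \frac{L}{L} = 1 + 1 = 2$)
$Y{\left(b \right)} = 0$
$T{\left(j \right)} = -4 + j + 2 j^{2}$ ($T{\left(j \right)} = \left(j^{2} + j^{2}\right) + \left(-4 + j\right) = 2 j^{2} + \left(-4 + j\right) = -4 + j + 2 j^{2}$)
$41 + Y{\left(-2 \right)} T{\left(a{\left(-3,2 \right)} \right)} = 41 + 0 \left(-4 + 2 + 2 \cdot 2^{2}\right) = 41 + 0 \left(-4 + 2 + 2 \cdot 4\right) = 41 + 0 \left(-4 + 2 + 8\right) = 41 + 0 \cdot 6 = 41 + 0 = 41$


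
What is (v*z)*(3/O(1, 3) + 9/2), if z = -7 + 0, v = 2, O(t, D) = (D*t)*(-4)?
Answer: -119/2 ≈ -59.500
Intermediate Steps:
O(t, D) = -4*D*t
z = -7
(v*z)*(3/O(1, 3) + 9/2) = (2*(-7))*(3/((-4*3*1)) + 9/2) = -14*(3/(-12) + 9*(1/2)) = -14*(3*(-1/12) + 9/2) = -14*(-1/4 + 9/2) = -14*17/4 = -119/2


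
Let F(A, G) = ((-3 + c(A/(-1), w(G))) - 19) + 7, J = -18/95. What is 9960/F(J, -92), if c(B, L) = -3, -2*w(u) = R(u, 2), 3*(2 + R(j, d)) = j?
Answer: -1660/3 ≈ -553.33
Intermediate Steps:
R(j, d) = -2 + j/3
J = -18/95 (J = -18*1/95 = -18/95 ≈ -0.18947)
w(u) = 1 - u/6 (w(u) = -(-2 + u/3)/2 = 1 - u/6)
F(A, G) = -18 (F(A, G) = ((-3 - 3) - 19) + 7 = (-6 - 19) + 7 = -25 + 7 = -18)
9960/F(J, -92) = 9960/(-18) = 9960*(-1/18) = -1660/3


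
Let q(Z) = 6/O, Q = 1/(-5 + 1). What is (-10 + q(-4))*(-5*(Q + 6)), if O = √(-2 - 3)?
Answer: 575/2 + 69*I*√5/2 ≈ 287.5 + 77.144*I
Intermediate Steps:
Q = -¼ (Q = 1/(-4) = -¼ ≈ -0.25000)
O = I*√5 (O = √(-5) = I*√5 ≈ 2.2361*I)
q(Z) = -6*I*√5/5 (q(Z) = 6/((I*√5)) = 6*(-I*√5/5) = -6*I*√5/5)
(-10 + q(-4))*(-5*(Q + 6)) = (-10 - 6*I*√5/5)*(-5*(-¼ + 6)) = (-10 - 6*I*√5/5)*(-5*23/4) = (-10 - 6*I*√5/5)*(-115/4) = 575/2 + 69*I*√5/2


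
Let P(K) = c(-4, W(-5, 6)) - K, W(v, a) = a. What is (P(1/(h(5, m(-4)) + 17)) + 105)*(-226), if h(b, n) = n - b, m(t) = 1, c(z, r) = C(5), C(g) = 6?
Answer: -325892/13 ≈ -25069.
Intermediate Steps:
c(z, r) = 6
P(K) = 6 - K
(P(1/(h(5, m(-4)) + 17)) + 105)*(-226) = ((6 - 1/((1 - 1*5) + 17)) + 105)*(-226) = ((6 - 1/((1 - 5) + 17)) + 105)*(-226) = ((6 - 1/(-4 + 17)) + 105)*(-226) = ((6 - 1/13) + 105)*(-226) = (77/13 + 105)*(-226) = (1442/13)*(-226) = -325892/13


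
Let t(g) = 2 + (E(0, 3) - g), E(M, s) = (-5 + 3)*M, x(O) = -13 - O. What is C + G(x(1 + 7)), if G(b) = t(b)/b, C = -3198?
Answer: -67181/21 ≈ -3199.1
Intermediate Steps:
E(M, s) = -2*M
t(g) = 2 - g (t(g) = 2 + (-2*0 - g) = 2 + (0 - g) = 2 - g)
G(b) = (2 - b)/b
C + G(x(1 + 7)) = -3198 + (2 - (-13 - (1 + 7)))/(-13 - (1 + 7)) = -3198 + (2 - (-13 - 1*8))/(-13 - 1*8) = -3198 + (2 - (-13 - 8))/(-13 - 8) = -3198 + (2 - 1*(-21))/(-21) = -3198 - (2 + 21)/21 = -3198 - 1/21*23 = -3198 - 23/21 = -67181/21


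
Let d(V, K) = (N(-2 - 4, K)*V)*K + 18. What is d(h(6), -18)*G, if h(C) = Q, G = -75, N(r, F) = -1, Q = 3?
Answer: -5400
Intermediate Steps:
h(C) = 3
d(V, K) = 18 - K*V (d(V, K) = (-V)*K + 18 = -K*V + 18 = 18 - K*V)
d(h(6), -18)*G = (18 - 1*(-18)*3)*(-75) = (18 + 54)*(-75) = 72*(-75) = -5400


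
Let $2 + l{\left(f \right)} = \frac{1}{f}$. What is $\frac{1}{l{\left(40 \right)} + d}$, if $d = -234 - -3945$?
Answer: $\frac{40}{148361} \approx 0.00026961$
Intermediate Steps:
$l{\left(f \right)} = -2 + \frac{1}{f}$
$d = 3711$ ($d = -234 + 3945 = 3711$)
$\frac{1}{l{\left(40 \right)} + d} = \frac{1}{\left(-2 + \frac{1}{40}\right) + 3711} = \frac{1}{- \frac{79}{40} + 3711} = \frac{1}{\frac{148361}{40}} = \frac{40}{148361}$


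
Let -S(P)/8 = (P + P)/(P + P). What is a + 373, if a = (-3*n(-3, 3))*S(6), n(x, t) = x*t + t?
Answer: 229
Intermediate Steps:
n(x, t) = t + t*x (n(x, t) = t*x + t = t + t*x)
S(P) = -8 (S(P) = -8*(P + P)/(P + P) = -8*2*P/(2*P) = -8*2*P*1/(2*P) = -8*1 = -8)
a = -144 (a = -9*(1 - 3)*(-8) = -9*(-2)*(-8) = -3*(-6)*(-8) = 18*(-8) = -144)
a + 373 = -144 + 373 = 229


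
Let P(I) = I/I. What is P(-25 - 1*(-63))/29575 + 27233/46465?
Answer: 161092488/274840475 ≈ 0.58613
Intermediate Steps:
P(I) = 1
P(-25 - 1*(-63))/29575 + 27233/46465 = 1/29575 + 27233/46465 = 161092488/274840475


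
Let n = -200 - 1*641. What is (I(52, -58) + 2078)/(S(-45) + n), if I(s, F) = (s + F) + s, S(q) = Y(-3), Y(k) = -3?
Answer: -531/211 ≈ -2.5166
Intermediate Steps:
S(q) = -3
n = -841 (n = -200 - 641 = -841)
I(s, F) = F + 2*s (I(s, F) = (F + s) + s = F + 2*s)
(I(52, -58) + 2078)/(S(-45) + n) = ((-58 + 2*52) + 2078)/(-3 - 841) = ((-58 + 104) + 2078)/(-844) = (46 + 2078)*(-1/844) = 2124*(-1/844) = -531/211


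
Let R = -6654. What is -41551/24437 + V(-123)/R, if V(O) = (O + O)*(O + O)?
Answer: -292551641/27100633 ≈ -10.795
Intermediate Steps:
V(O) = 4*O² (V(O) = (2*O)*(2*O) = 4*O²)
-41551/24437 + V(-123)/R = -41551/24437 + (4*(-123)²)/(-6654) = -41551*1/24437 + (4*15129)*(-1/6654) = -41551/24437 + 60516*(-1/6654) = -41551/24437 - 10086/1109 = -292551641/27100633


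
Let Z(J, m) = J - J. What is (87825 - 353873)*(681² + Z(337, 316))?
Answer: -123382686528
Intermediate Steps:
Z(J, m) = 0
(87825 - 353873)*(681² + Z(337, 316)) = (87825 - 353873)*(681² + 0) = -266048*(463761 + 0) = -266048*463761 = -123382686528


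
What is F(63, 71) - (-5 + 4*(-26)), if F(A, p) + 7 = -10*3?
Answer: 72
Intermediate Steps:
F(A, p) = -37 (F(A, p) = -7 - 10*3 = -7 - 30 = -37)
F(63, 71) - (-5 + 4*(-26)) = -37 - (-5 + 4*(-26)) = -37 - (-5 - 104) = -37 - 1*(-109) = -37 + 109 = 72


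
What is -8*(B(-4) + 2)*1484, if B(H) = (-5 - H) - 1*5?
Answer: 47488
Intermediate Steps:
B(H) = -10 - H (B(H) = (-5 - H) - 5 = -10 - H)
-8*(B(-4) + 2)*1484 = -8*((-10 - 1*(-4)) + 2)*1484 = -8*((-10 + 4) + 2)*1484 = -8*(-6 + 2)*1484 = -8*(-4)*1484 = 32*1484 = 47488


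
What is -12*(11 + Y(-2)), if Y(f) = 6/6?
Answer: -144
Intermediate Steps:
Y(f) = 1 (Y(f) = 6*(1/6) = 1)
-12*(11 + Y(-2)) = -12*(11 + 1) = -12*12 = -144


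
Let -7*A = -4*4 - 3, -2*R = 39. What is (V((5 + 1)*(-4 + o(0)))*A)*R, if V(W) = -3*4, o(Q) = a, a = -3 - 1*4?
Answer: 4446/7 ≈ 635.14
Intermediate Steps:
R = -39/2 (R = -½*39 = -39/2 ≈ -19.500)
a = -7 (a = -3 - 4 = -7)
o(Q) = -7
A = 19/7 (A = -(-4*4 - 3)/7 = -(-16 - 3)/7 = -⅐*(-19) = 19/7 ≈ 2.7143)
V(W) = -12
(V((5 + 1)*(-4 + o(0)))*A)*R = -12*19/7*(-39/2) = -228/7*(-39/2) = 4446/7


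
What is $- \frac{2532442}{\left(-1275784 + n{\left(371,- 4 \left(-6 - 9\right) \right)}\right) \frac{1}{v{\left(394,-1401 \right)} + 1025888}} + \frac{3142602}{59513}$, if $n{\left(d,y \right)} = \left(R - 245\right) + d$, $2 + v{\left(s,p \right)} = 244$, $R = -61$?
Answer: $\frac{154655366281173818}{75921864847} \approx 2.037 \cdot 10^{6}$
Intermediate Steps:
$v{\left(s,p \right)} = 242$ ($v{\left(s,p \right)} = -2 + 244 = 242$)
$n{\left(d,y \right)} = -306 + d$ ($n{\left(d,y \right)} = \left(-61 - 245\right) + d = -306 + d$)
$- \frac{2532442}{\left(-1275784 + n{\left(371,- 4 \left(-6 - 9\right) \right)}\right) \frac{1}{v{\left(394,-1401 \right)} + 1025888}} + \frac{3142602}{59513} = - \frac{2532442}{\left(-1275784 + \left(-306 + 371\right)\right) \frac{1}{242 + 1025888}} + \frac{3142602}{59513} = - \frac{2532442}{\left(-1275784 + 65\right) \frac{1}{1026130}} + 3142602 \cdot \frac{1}{59513} = - \frac{2532442}{\left(-1275719\right) \frac{1}{1026130}} + \frac{3142602}{59513} = - \frac{2532442}{- \frac{1275719}{1026130}} + \frac{3142602}{59513} = \left(-2532442\right) \left(- \frac{1026130}{1275719}\right) + \frac{3142602}{59513} = \frac{2598614709460}{1275719} + \frac{3142602}{59513} = \frac{154655366281173818}{75921864847}$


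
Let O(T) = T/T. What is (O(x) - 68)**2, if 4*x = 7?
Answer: 4489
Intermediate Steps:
x = 7/4 (x = (1/4)*7 = 7/4 ≈ 1.7500)
O(T) = 1
(O(x) - 68)**2 = (1 - 68)**2 = (-67)**2 = 4489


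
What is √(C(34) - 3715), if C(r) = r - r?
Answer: I*√3715 ≈ 60.951*I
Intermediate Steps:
C(r) = 0
√(C(34) - 3715) = √(0 - 3715) = √(-3715) = I*√3715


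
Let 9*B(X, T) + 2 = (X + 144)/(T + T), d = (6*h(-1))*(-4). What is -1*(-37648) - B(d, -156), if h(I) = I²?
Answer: 4404847/117 ≈ 37648.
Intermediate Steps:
d = -24 (d = (6*(-1)²)*(-4) = (6*1)*(-4) = 6*(-4) = -24)
B(X, T) = -2/9 + (144 + X)/(18*T) (B(X, T) = -2/9 + ((X + 144)/(T + T))/9 = -2/9 + ((144 + X)/((2*T)))/9 = -2/9 + ((144 + X)*(1/(2*T)))/9 = -2/9 + ((144 + X)/(2*T))/9 = -2/9 + (144 + X)/(18*T))
-1*(-37648) - B(d, -156) = -1*(-37648) - (144 - 24 - 4*(-156))/(18*(-156)) = 37648 - (-1)*(144 - 24 + 624)/(18*156) = 37648 - (-1)*744/(18*156) = 37648 - 1*(-31/117) = 37648 + 31/117 = 4404847/117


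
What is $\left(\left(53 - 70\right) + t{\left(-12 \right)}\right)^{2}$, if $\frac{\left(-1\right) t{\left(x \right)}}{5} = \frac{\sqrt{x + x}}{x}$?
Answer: $\frac{1709}{6} - \frac{85 i \sqrt{6}}{3} \approx 284.83 - 69.402 i$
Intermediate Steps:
$t{\left(x \right)} = - \frac{5 \sqrt{2}}{\sqrt{x}}$ ($t{\left(x \right)} = - 5 \frac{\sqrt{x + x}}{x} = - 5 \frac{\sqrt{2 x}}{x} = - 5 \frac{\sqrt{2} \sqrt{x}}{x} = - 5 \frac{\sqrt{2}}{\sqrt{x}} = - \frac{5 \sqrt{2}}{\sqrt{x}}$)
$\left(\left(53 - 70\right) + t{\left(-12 \right)}\right)^{2} = \left(\left(53 - 70\right) - \frac{5 \sqrt{2}}{2 i \sqrt{3}}\right)^{2} = \left(\left(53 - 70\right) - 5 \sqrt{2} \left(- \frac{i \sqrt{3}}{6}\right)\right)^{2} = \left(-17 + \frac{5 i \sqrt{6}}{6}\right)^{2}$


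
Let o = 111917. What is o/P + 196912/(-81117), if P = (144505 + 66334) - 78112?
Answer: -17057167735/10766416059 ≈ -1.5843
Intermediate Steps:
P = 132727 (P = 210839 - 78112 = 132727)
o/P + 196912/(-81117) = 111917/132727 + 196912/(-81117) = 111917*(1/132727) + 196912*(-1/81117) = 111917/132727 - 196912/81117 = -17057167735/10766416059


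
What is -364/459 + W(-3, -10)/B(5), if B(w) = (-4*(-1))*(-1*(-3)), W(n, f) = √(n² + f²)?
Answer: -364/459 + √109/12 ≈ 0.076997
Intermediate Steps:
W(n, f) = √(f² + n²)
B(w) = 12 (B(w) = 4*3 = 12)
-364/459 + W(-3, -10)/B(5) = -364/459 + √((-10)² + (-3)²)/12 = -364*1/459 + √(100 + 9)*(1/12) = -364/459 + √109*(1/12) = -364/459 + √109/12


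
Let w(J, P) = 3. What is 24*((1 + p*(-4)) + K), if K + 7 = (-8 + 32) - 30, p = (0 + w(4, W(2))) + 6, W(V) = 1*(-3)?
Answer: -1152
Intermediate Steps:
W(V) = -3
p = 9 (p = (0 + 3) + 6 = 3 + 6 = 9)
K = -13 (K = -7 + ((-8 + 32) - 30) = -7 + (24 - 30) = -7 - 6 = -13)
24*((1 + p*(-4)) + K) = 24*((1 + 9*(-4)) - 13) = 24*((1 - 36) - 13) = 24*(-35 - 13) = 24*(-48) = -1152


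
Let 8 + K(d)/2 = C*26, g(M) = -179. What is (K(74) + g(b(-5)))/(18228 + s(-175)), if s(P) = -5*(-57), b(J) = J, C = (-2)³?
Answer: -611/18513 ≈ -0.033004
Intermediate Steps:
C = -8
s(P) = 285
K(d) = -432 (K(d) = -16 + 2*(-8*26) = -16 + 2*(-208) = -16 - 416 = -432)
(K(74) + g(b(-5)))/(18228 + s(-175)) = (-432 - 179)/(18228 + 285) = -611/18513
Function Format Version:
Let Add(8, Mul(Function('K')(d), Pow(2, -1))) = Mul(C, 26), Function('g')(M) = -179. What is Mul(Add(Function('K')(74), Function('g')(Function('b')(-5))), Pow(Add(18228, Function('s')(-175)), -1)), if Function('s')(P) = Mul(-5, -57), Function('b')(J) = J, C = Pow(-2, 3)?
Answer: Rational(-611, 18513) ≈ -0.033004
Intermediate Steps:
C = -8
Function('s')(P) = 285
Function('K')(d) = -432 (Function('K')(d) = Add(-16, Mul(2, Mul(-8, 26))) = Add(-16, Mul(2, -208)) = Add(-16, -416) = -432)
Mul(Add(Function('K')(74), Function('g')(Function('b')(-5))), Pow(Add(18228, Function('s')(-175)), -1)) = Mul(Add(-432, -179), Pow(Add(18228, 285), -1)) = Mul(-611, Pow(18513, -1)) = Mul(-611, Rational(1, 18513)) = Rational(-611, 18513)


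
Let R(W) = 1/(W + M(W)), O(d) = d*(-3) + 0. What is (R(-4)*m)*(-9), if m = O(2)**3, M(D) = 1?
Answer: -648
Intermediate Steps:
O(d) = -3*d (O(d) = -3*d + 0 = -3*d)
R(W) = 1/(1 + W) (R(W) = 1/(W + 1) = 1/(1 + W))
m = -216 (m = (-3*2)**3 = (-6)**3 = -216)
(R(-4)*m)*(-9) = (-216/(1 - 4))*(-9) = (-216/(-3))*(-9) = -1/3*(-216)*(-9) = 72*(-9) = -648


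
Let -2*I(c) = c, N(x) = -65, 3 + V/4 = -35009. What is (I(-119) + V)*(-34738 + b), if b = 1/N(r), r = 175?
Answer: 632179946667/130 ≈ 4.8629e+9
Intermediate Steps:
V = -140048 (V = -12 + 4*(-35009) = -12 - 140036 = -140048)
I(c) = -c/2
b = -1/65 (b = 1/(-65) = -1/65 ≈ -0.015385)
(I(-119) + V)*(-34738 + b) = (-½*(-119) - 140048)*(-34738 - 1/65) = (119/2 - 140048)*(-2257971/65) = -279977/2*(-2257971/65) = 632179946667/130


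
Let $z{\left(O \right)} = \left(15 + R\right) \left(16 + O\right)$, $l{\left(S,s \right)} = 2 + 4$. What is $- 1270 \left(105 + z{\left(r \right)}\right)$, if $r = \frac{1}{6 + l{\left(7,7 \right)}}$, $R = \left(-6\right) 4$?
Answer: $\frac{100965}{2} \approx 50483.0$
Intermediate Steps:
$l{\left(S,s \right)} = 6$
$R = -24$
$r = \frac{1}{12}$ ($r = \frac{1}{6 + 6} = \frac{1}{12} \approx 0.083333$)
$z{\left(O \right)} = -144 - 9 O$ ($z{\left(O \right)} = \left(15 - 24\right) \left(16 + O\right) = - 9 \left(16 + O\right) = -144 - 9 O$)
$- 1270 \left(105 + z{\left(r \right)}\right) = - 1270 \left(105 - \frac{579}{4}\right) = \left(-1270\right) \left(- \frac{159}{4}\right) = \frac{100965}{2}$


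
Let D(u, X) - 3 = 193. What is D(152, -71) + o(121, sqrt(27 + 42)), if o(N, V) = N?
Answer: 317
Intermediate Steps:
D(u, X) = 196 (D(u, X) = 3 + 193 = 196)
D(152, -71) + o(121, sqrt(27 + 42)) = 196 + 121 = 317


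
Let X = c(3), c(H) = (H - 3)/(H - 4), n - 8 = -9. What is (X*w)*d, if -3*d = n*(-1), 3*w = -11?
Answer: 0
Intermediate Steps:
n = -1 (n = 8 - 9 = -1)
c(H) = (-3 + H)/(-4 + H)
w = -11/3 (w = (⅓)*(-11) = -11/3 ≈ -3.6667)
X = 0 (X = (-3 + 3)/(-4 + 3) = 0/(-1) = -1*0 = 0)
d = -⅓ (d = -(-1)*(-1)/3 = -⅓*1 = -⅓ ≈ -0.33333)
(X*w)*d = (0*(-11/3))*(-⅓) = 0*(-⅓) = 0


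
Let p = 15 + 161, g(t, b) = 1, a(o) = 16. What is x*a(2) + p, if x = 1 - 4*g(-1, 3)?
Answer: 128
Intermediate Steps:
p = 176
x = -3 (x = 1 - 4*1 = 1 - 4 = -3)
x*a(2) + p = -3*16 + 176 = -48 + 176 = 128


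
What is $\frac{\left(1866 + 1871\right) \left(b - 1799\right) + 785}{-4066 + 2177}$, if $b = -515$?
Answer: $\frac{8646633}{1889} \approx 4577.4$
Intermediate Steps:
$\frac{\left(1866 + 1871\right) \left(b - 1799\right) + 785}{-4066 + 2177} = \frac{\left(1866 + 1871\right) \left(-515 - 1799\right) + 785}{-4066 + 2177} = \frac{3737 \left(-2314\right) + 785}{-1889} = \left(-8647418 + 785\right) \left(- \frac{1}{1889}\right) = \left(-8646633\right) \left(- \frac{1}{1889}\right) = \frac{8646633}{1889}$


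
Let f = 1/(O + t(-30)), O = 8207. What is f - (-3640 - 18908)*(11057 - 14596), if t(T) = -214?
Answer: -637820394395/7993 ≈ -7.9797e+7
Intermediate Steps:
f = 1/7993 (f = 1/(8207 - 214) = 1/7993 ≈ 0.00012511)
f - (-3640 - 18908)*(11057 - 14596) = 1/7993 - (-3640 - 18908)*(11057 - 14596) = 1/7993 - (-22548)*(-3539) = 1/7993 - 1*79797372 = 1/7993 - 79797372 = -637820394395/7993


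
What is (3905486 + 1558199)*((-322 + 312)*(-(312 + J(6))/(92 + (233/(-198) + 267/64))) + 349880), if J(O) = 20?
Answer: 1150706472964725400/601889 ≈ 1.9118e+12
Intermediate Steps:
(3905486 + 1558199)*((-322 + 312)*(-(312 + J(6))/(92 + (233/(-198) + 267/64))) + 349880) = (3905486 + 1558199)*((-322 + 312)*(-(312 + 20)/(92 + (233/(-198) + 267/64))) + 349880) = 5463685*(-(-10)*332/(92 + (233*(-1/198) + 267*(1/64))) + 349880) = 5463685*(-(-10)*332/(92 + (-233/198 + 267/64)) + 349880) = 5463685*(-(-10)*332/(92 + 18977/6336) + 349880) = 5463685*(-(-10)*332/(601889/6336) + 349880) = 5463685*(-(-10)*332*(6336/601889) + 349880) = 5463685*(-(-10)*2103552/601889 + 349880) = 5463685*(-10*(-2103552/601889) + 349880) = 5463685*(21035520/601889 + 349880) = 5463685*(210609958840/601889) = 1150706472964725400/601889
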